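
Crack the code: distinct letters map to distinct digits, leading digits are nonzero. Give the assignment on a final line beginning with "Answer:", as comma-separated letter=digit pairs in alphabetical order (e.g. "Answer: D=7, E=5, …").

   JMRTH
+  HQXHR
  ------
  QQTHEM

Step 1. [Q] Q is the leading digit of a 6-digit sum of two 5-digit numbers; the final carry is exactly 1 ⇒ Q=1.
Step 2. [col 1: H + R ≡ M (mod 10)] R=4 is one option consistent with column 1 (H + R ≡ M (mod 10), carry-in 0) — take it, so R=4.
Step 3. [col 1: H + R ≡ M (mod 10)] no forcing yet in column 1 (carry-in 0); M=6 is free and consistent — try it. So M=6.
Step 4. [col 1: H + R ≡ M (mod 10)] column 1: given R=4, M=6, carry-in 0, and digits 1,4,6 already taken and all letters distinct, H+R≡M (mod 10) forces H=2. So H=2.
Step 5. [col 2: T + H ≡ E (mod 10)] column 2 (T + H ≡ E (mod 10), carry-in 0) doesn't pin T yet; pick T=8 and continue. So T=8.
Step 6. [col 2: T + H ≡ E (mod 10)] column 2: given T=8, H=2, carry-in 0, and digits 1,2,4,6,8 already taken and all letters distinct, T+H≡E (mod 10) forces E=0, so E=0.
Step 7. [col 3: R + X ≡ H (mod 10)] in column 3 we have R+X≡H with carry-in 1; given R=4, H=2 and digits 0,1,2,4,6,8 already taken and all letters distinct, that pins X to 7 ⇒ X=7.
Step 8. [col 5: J + H ≡ Q (mod 10)] from column 5 (H=2, Q=1, carry-in 0, digits 0,1,2,4,6,7,8 already taken and all letters distinct): J must equal 9 ⇒ J=9.

Answer: E=0, H=2, J=9, M=6, Q=1, R=4, T=8, X=7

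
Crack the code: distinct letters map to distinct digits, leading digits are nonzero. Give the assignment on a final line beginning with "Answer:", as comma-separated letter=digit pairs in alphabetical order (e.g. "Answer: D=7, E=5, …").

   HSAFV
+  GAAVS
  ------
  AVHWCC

Step 1. [col 1: V + S ≡ C (mod 10)] several values work for C in column 1 (V + S ≡ C (mod 10), carry-in 0); try C=2, so C=2.
Step 2. [A] A is the leading digit of a 6-digit sum of two 5-digit numbers; the final carry is exactly 1 ⇒ A=1.
Step 3. [col 1: V + S ≡ C (mod 10)] S=8 is one option consistent with column 1 (V + S ≡ C (mod 10), carry-in 0) — take it, so S=8.
Step 4. [col 1: V + S ≡ C (mod 10)] column 1: given S=8, C=2, carry-in 0, and digits 1,2,8 already taken and all letters distinct, V+S≡C (mod 10) forces V=4 ⇒ V=4.
Step 5. [col 2: F + V ≡ C (mod 10)] column 2: given V=4, C=2, carry-in 1, and digits 1,2,4,8 already taken and all letters distinct, F+V≡C (mod 10) forces F=7, so F=7.
Step 6. [col 3: A + A ≡ W (mod 10)] column 3 reads A+A+carry(1)=W with A=1; with digits 1,2,4,7,8 already taken and all letters distinct, the only value for W is 3 ⇒ W=3.
Step 7. [col 4: S + A ≡ H (mod 10)] in column 4 we have S+A≡H with carry-in 0; given S=8, A=1 and digits 1,2,3,4,7,8 already taken and all letters distinct, that pins H to 9 ⇒ H=9.
Step 8. [col 5: H + G ≡ V (mod 10)] from column 5 (H=9, V=4, carry-in 0, digits 1,2,3,4,7,8,9 already taken and all letters distinct): G must equal 5. So G=5.

Answer: A=1, C=2, F=7, G=5, H=9, S=8, V=4, W=3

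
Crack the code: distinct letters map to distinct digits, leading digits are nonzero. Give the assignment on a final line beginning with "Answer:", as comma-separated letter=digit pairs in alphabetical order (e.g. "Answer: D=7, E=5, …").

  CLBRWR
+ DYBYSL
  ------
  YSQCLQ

Step 1. [col 1: R + L ≡ Q (mod 10)] several values work for L in column 1 (R + L ≡ Q (mod 10), carry-in 0); try L=9. So L=9.
Step 2. [col 1: R + L ≡ Q (mod 10)] R=6 is one option consistent with column 1 (R + L ≡ Q (mod 10), carry-in 0) — take it. So R=6.
Step 3. [col 1: R + L ≡ Q (mod 10)] column 1: given R=6, L=9, carry-in 0, and digits 6,9 already taken and all letters distinct, R+L≡Q (mod 10) forces Q=5 ⇒ Q=5.
Step 4. [col 2: W + S ≡ L (mod 10)] column 2 (W + S ≡ L (mod 10), carry-in 1) doesn't pin S yet; pick S=7 and continue, so S=7.
Step 5. [col 2: W + S ≡ L (mod 10)] from column 2 (S=7, L=9, carry-in 1, digits 5,6,7,9 already taken and all letters distinct): W must equal 1, so W=1.
Step 6. [col 3: R + Y ≡ C (mod 10)] several values work for Y in column 3 (R + Y ≡ C (mod 10), carry-in 0); try Y=8, so Y=8.
Step 7. [col 3: R + Y ≡ C (mod 10)] from column 3 (R=6, Y=8, carry-in 0, digits 1,5,6,7,8,9 already taken and all letters distinct): C must equal 4, so C=4.
Step 8. [col 4: B + B ≡ Q (mod 10)] column 4: given Q=5, carry-in 1, and digits 1,4,5,6,7,8,9 already taken and all letters distinct, B+B≡Q (mod 10) forces B=2 ⇒ B=2.
Step 9. [col 6: C + D ≡ Y (mod 10)] column 6: given C=4, Y=8, carry-in 1, and digits 1,2,4,5,6,7,8,9 already taken and all letters distinct, C+D≡Y (mod 10) forces D=3, so D=3.

Answer: B=2, C=4, D=3, L=9, Q=5, R=6, S=7, W=1, Y=8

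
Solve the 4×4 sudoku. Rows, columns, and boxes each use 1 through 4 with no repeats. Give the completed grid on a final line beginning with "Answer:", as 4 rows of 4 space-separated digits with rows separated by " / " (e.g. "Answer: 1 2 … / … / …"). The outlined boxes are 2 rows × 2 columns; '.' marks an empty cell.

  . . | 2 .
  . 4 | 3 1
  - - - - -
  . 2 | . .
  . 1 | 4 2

Step 1. [r4c1∈{3}] r4c1 is down to just 3, so r4c1=3.
Step 2. [r2c1∈{2}] r2c1 has the single candidate 2. So r2c1=2.
Step 3. [r3c4∈{3}] r3c4 has the single candidate 3. So r3c4=3.
Step 4. [r3c3∈{1}] nothing but 1 survives at r3c3 ⇒ r3c3=1.
Step 5. [r1c1∈{1}] r1c1's peers cover all but 1 ⇒ r1c1=1.
Step 6. [r1c2∈{3}] r1c2 is down to just 3 ⇒ r1c2=3.
Step 7. [r3c1∈{4}] nothing but 4 survives at r3c1 ⇒ r3c1=4.
Step 8. [r1c4∈{4}] r1c4's peers cover all but 4. So r1c4=4.

Answer: 1 3 2 4 / 2 4 3 1 / 4 2 1 3 / 3 1 4 2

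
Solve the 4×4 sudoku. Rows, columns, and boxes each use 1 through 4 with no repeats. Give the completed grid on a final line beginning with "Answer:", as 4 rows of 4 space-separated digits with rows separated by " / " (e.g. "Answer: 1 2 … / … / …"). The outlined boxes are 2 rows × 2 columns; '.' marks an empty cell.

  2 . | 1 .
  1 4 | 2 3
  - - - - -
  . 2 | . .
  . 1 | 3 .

Step 1. [r3c3∈{4}] only 4 remains possible at r3c3, so r3c3=4.
Step 2. [r3c4∈{1}] nothing but 1 survives at r3c4, so r3c4=1.
Step 3. [r4c4∈{2}] r4c4 is down to just 2 ⇒ r4c4=2.
Step 4. [r1c4∈{4}] r1c4's peers cover all but 4, so r1c4=4.
Step 5. [r4c1∈{4}] r4c1 is down to just 4, so r4c1=4.
Step 6. [r3c1∈{3}] r3c1 is down to just 3 ⇒ r3c1=3.
Step 7. [r1c2∈{3}] r1c2's peers cover all but 3. So r1c2=3.

Answer: 2 3 1 4 / 1 4 2 3 / 3 2 4 1 / 4 1 3 2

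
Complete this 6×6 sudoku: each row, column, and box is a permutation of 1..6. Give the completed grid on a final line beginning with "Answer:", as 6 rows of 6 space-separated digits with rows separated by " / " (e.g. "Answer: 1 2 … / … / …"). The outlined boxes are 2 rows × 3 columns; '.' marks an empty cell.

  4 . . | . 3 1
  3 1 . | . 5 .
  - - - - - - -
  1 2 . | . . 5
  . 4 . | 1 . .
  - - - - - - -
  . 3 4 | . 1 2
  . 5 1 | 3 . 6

Step 1. [r1c2∈{6}] r1c2 is down to just 6. So r1c2=6.
Step 2. [r2c4∈{2,4,6}] across row 2, 6 lands solely at r2c4 ⇒ r2c4=6.
Step 3. [r3c3∈{3,6}] row 3 places 3 nowhere but r3c3, so r3c3=3.
Step 4. [r4c3∈{5,6}] col 3 places 6 nowhere but r4c3. So r4c3=6.
Step 5. [r6c5∈{4}] r6c5's peers cover all but 4. So r6c5=4.
Step 6. [r1c4∈{2}] r1c4 has the single candidate 2. So r1c4=2.
Step 7. [r3c4∈{4}] r3c4 has the single candidate 4 ⇒ r3c4=4.
Step 8. [r5c4∈{5}] r5c4 has the single candidate 5. So r5c4=5.
Step 9. [r1c3∈{5}] r1c3 is down to just 5 ⇒ r1c3=5.
Step 10. [r2c3∈{2}] only 2 remains possible at r2c3. So r2c3=2.
Step 11. [r5c1∈{6}] nothing but 6 survives at r5c1 ⇒ r5c1=6.
Step 12. [r3c5∈{6}] r3c5 is down to just 6, so r3c5=6.
Step 13. [r4c5∈{2}] r4c5 has the single candidate 2, so r4c5=2.
Step 14. [r6c1∈{2}] nothing but 2 survives at r6c1, so r6c1=2.
Step 15. [r2c6∈{4}] nothing but 4 survives at r2c6 ⇒ r2c6=4.
Step 16. [r4c1∈{5}] r4c1 has the single candidate 5. So r4c1=5.
Step 17. [r4c6∈{3}] r4c6 has the single candidate 3 ⇒ r4c6=3.

Answer: 4 6 5 2 3 1 / 3 1 2 6 5 4 / 1 2 3 4 6 5 / 5 4 6 1 2 3 / 6 3 4 5 1 2 / 2 5 1 3 4 6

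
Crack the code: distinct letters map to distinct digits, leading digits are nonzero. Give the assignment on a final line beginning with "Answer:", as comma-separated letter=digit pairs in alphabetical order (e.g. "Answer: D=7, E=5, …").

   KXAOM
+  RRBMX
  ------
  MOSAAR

Step 1. [col 1: M + X ≡ R (mod 10)] several values work for M in column 1 (M + X ≡ R (mod 10), carry-in 0); try M=1 ⇒ M=1.
Step 2. [col 1: M + X ≡ R (mod 10)] column 1 (M + X ≡ R (mod 10), carry-in 0) doesn't pin X yet; pick X=4 and continue. So X=4.
Step 3. [col 1: M + X ≡ R (mod 10)] column 1: given M=1, X=4, carry-in 0, and digits 1,4 already taken and all letters distinct, M+X≡R (mod 10) forces R=5, so R=5.
Step 4. [col 2: O + M ≡ A (mod 10)] no forcing yet in column 2 (carry-in 0); A=3 is free and consistent — try it, so A=3.
Step 5. [col 2: O + M ≡ A (mod 10)] column 2: given M=1, A=3, carry-in 0, and digits 1,3,4,5 already taken and all letters distinct, O+M≡A (mod 10) forces O=2 ⇒ O=2.
Step 6. [col 3: A + B ≡ A (mod 10)] from column 3 (A=3, carry-in 0, digits 1,2,3,4,5 already taken and all letters distinct): B must equal 0, so B=0.
Step 7. [col 4: X + R ≡ S (mod 10)] column 4: given X=4, R=5, carry-in 0, and digits 0,1,2,3,4,5 already taken and all letters distinct, X+R≡S (mod 10) forces S=9, so S=9.
Step 8. [col 5: K + R ≡ O (mod 10)] column 5 reads K+R+carry(0)=O with R=5, O=2; with digits 0,1,2,3,4,5,9 already taken and all letters distinct, the only value for K is 7. So K=7.

Answer: A=3, B=0, K=7, M=1, O=2, R=5, S=9, X=4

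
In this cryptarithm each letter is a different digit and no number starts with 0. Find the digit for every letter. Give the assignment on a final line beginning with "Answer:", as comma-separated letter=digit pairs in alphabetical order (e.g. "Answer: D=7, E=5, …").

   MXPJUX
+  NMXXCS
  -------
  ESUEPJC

Step 1. [col 1: X + S ≡ C (mod 10)] column 1 (X + S ≡ C (mod 10), carry-in 0) doesn't pin X yet; pick X=4 and continue, so X=4.
Step 2. [col 1: X + S ≡ C (mod 10)] several values work for S in column 1 (X + S ≡ C (mod 10), carry-in 0); try S=5 ⇒ S=5.
Step 3. [col 1: X + S ≡ C (mod 10)] in column 1 we have X+S≡C with carry-in 0; given X=4, S=5 and digits 4,5 already taken and all letters distinct, that pins C to 9, so C=9.
Step 4. [col 2: U + C ≡ J (mod 10)] column 2 (U + C ≡ J (mod 10), carry-in 0) doesn't pin U yet; pick U=3 and continue ⇒ U=3.
Step 5. [E] adding two 6-digit numbers gives at most 6+1 digits, and here it does — E is that final carry and must be 1, so E=1.
Step 6. [col 2: U + C ≡ J (mod 10)] column 2 reads U+C+carry(0)=J with U=3, C=9; with digits 1,3,4,5,9 already taken and all letters distinct, the only value for J is 2. So J=2.
Step 7. [col 3: J + X ≡ P (mod 10)] in column 3 we have J+X≡P with carry-in 1; given J=2, X=4 and digits 1,2,3,4,5,9 already taken and all letters distinct, that pins P to 7, so P=7.
Step 8. [col 5: X + M ≡ U (mod 10)] from column 5 (X=4, U=3, carry-in 1, digits 1,2,3,4,5,7,9 already taken and all letters distinct): M must equal 8. So M=8.
Step 9. [col 6: M + N ≡ S (mod 10)] column 6 reads M+N+carry(1)=S with M=8, S=5; with digits 1,2,3,4,5,7,8,9 already taken and all letters distinct, the only value for N is 6. So N=6.

Answer: C=9, E=1, J=2, M=8, N=6, P=7, S=5, U=3, X=4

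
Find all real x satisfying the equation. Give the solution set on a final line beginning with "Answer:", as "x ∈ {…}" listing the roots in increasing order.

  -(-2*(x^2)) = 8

Step 1. [-(-2*(x^2)) = 8] leading − — multiply by −1. So neg: -2*(x^2) = -8.
Step 2. [-2*(x^2) = -8] -2·(inner) — divide through by -2 ⇒ div: x^2 = 4.
Step 3. [x^2 = 4] √ both sides: 4 ≥ 0 gives two branches, so sqrt: x = 2 or -2.

Answer: x ∈ {-2, 2}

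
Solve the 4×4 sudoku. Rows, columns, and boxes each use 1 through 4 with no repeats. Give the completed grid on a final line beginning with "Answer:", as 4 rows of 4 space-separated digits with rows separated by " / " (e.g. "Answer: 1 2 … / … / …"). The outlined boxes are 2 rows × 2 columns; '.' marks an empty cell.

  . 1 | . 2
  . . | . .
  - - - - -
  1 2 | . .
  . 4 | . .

Step 1. [r2c2∈{3}] nothing but 3 survives at r2c2 ⇒ r2c2=3.
Step 2. [r1c3∈{3,4}] across row 1, 3 lands solely at r1c3. So r1c3=3.
Step 3. [r3c4∈{3,4}] r3c4 is the only open cell in row 3 admitting 3 ⇒ r3c4=3.
Step 4. [r2c4∈{1,4}] in col 4, 4 fits only at r2c4, so r2c4=4.
Step 5. [r4c3∈{1,2}] row 4 places 2 nowhere but r4c3 ⇒ r4c3=2.
Step 6. [r3c3∈{4}] r3c3's peers cover all but 4. So r3c3=4.
Step 7. [r1c1∈{4}] r1c1's peers cover all but 4, so r1c1=4.
Step 8. [r4c4∈{1}] only 1 remains possible at r4c4. So r4c4=1.
Step 9. [r2c3∈{1}] r2c3 is down to just 1, so r2c3=1.
Step 10. [r4c1∈{3}] r4c1 has the single candidate 3, so r4c1=3.
Step 11. [r2c1∈{2}] nothing but 2 survives at r2c1 ⇒ r2c1=2.

Answer: 4 1 3 2 / 2 3 1 4 / 1 2 4 3 / 3 4 2 1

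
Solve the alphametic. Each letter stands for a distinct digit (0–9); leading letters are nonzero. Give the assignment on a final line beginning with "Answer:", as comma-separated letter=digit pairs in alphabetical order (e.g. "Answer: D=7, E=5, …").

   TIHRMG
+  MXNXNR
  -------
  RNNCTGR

Step 1. [col 1: G + R ≡ R (mod 10)] in column 1 we have G+R≡R with carry-in 0; given nothing yet and all letters distinct, none taken yet, that pins G to 0 ⇒ G=0.
Step 2. [col 1: G + R ≡ R (mod 10)] no forcing yet in column 1 (carry-in 0); R=1 is free and consistent — try it, so R=1.
Step 3. [col 2: M + N ≡ G (mod 10)] several values work for N in column 2 (M + N ≡ G (mod 10), carry-in 0); try N=4. So N=4.
Step 4. [col 2: M + N ≡ G (mod 10)] column 2 reads M+N+carry(0)=G with N=4, G=0; with digits 0,1,4 already taken and all letters distinct, the only value for M is 6 ⇒ M=6.
Step 5. [col 3: R + X ≡ T (mod 10)] several values work for T in column 3 (R + X ≡ T (mod 10), carry-in 1); try T=7 ⇒ T=7.
Step 6. [col 3: R + X ≡ T (mod 10)] from column 3 (R=1, T=7, carry-in 1, digits 0,1,4,6,7 already taken and all letters distinct): X must equal 5, so X=5.
Step 7. [col 4: H + N ≡ C (mod 10)] no forcing yet in column 4 (carry-in 0); H=9 is free and consistent — try it ⇒ H=9.
Step 8. [col 4: H + N ≡ C (mod 10)] column 4: given H=9, N=4, carry-in 0, and digits 0,1,4,5,6,7,9 already taken and all letters distinct, H+N≡C (mod 10) forces C=3 ⇒ C=3.
Step 9. [col 5: I + X ≡ N (mod 10)] column 5: given X=5, N=4, carry-in 1, and digits 0,1,3,4,5,6,7,9 already taken and all letters distinct, I+X≡N (mod 10) forces I=8 ⇒ I=8.

Answer: C=3, G=0, H=9, I=8, M=6, N=4, R=1, T=7, X=5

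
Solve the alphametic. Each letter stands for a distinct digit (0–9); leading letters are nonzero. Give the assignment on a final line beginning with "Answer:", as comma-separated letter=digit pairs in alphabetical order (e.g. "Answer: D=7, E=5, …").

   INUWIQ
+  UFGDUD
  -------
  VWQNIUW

Step 1. [col 1: Q + D ≡ W (mod 10)] column 1 (Q + D ≡ W (mod 10), carry-in 0) doesn't pin W yet; pick W=3 and continue ⇒ W=3.
Step 2. [V] adding two 6-digit numbers gives at most 6+1 digits, and here it does — V is that final carry and must be 1, so V=1.
Step 3. [col 1: Q + D ≡ W (mod 10)] D=5 is one option consistent with column 1 (Q + D ≡ W (mod 10), carry-in 0) — take it, so D=5.
Step 4. [col 1: Q + D ≡ W (mod 10)] from column 1 (D=5, W=3, carry-in 0, digits 1,3,5 already taken and all letters distinct): Q must equal 8. So Q=8.
Step 5. [col 2: I + U ≡ U (mod 10)] in column 2 we have I+U≡U with carry-in 1; given nothing yet and digits 1,3,5,8 already taken and all letters distinct, that pins I to 9. So I=9.
Step 6. [col 2: I + U ≡ U (mod 10)] no forcing yet in column 2 (carry-in 1); U=4 is free and consistent — try it. So U=4.
Step 7. [col 4: U + G ≡ N (mod 10)] several values work for G in column 4 (U + G ≡ N (mod 10), carry-in 0); try G=6 ⇒ G=6.
Step 8. [col 4: U + G ≡ N (mod 10)] in column 4 we have U+G≡N with carry-in 0; given U=4, G=6 and digits 1,3,4,5,6,8,9 already taken and all letters distinct, that pins N to 0, so N=0.
Step 9. [col 5: N + F ≡ Q (mod 10)] in column 5 we have N+F≡Q with carry-in 1; given N=0, Q=8 and digits 0,1,3,4,5,6,8,9 already taken and all letters distinct, that pins F to 7 ⇒ F=7.

Answer: D=5, F=7, G=6, I=9, N=0, Q=8, U=4, V=1, W=3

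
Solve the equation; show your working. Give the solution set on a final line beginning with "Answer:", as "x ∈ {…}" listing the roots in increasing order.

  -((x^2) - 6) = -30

Step 1. [-((x^2) - 6) = -30] leading − — multiply by −1 ⇒ neg: (x^2) - 6 = 30.
Step 2. [(x^2) - 6 = 30] the outer -6 inverts by adding 6, so sub: x^2 = 36.
Step 3. [x^2 = 36] 36 ≥ 0, LHS is (·)² — take ±√, so sqrt: x = 6 or -6.

Answer: x ∈ {-6, 6}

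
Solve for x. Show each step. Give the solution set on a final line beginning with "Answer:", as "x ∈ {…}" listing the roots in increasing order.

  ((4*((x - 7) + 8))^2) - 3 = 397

Step 1. [((4*((x - 7) + 8))^2) - 3 = 397] -3 is outermost — add 3 both sides. So sub: (4*((x - 7) + 8))^2 = 400.
Step 2. [(4*((x - 7) + 8))^2 = 400] 400 ≥ 0, LHS is (·)² — take ±√ ⇒ sqrt: 4*((x - 7) + 8) = 20 or -20.
Step 3. [4*((x - 7) + 8) = 20 or -20] leading coefficient 4: divide by 4 ⇒ div: (x - 7) + 8 = 5 or -5.
Step 4. [(x - 7) + 8 = 5 or -5] peel the +8: subtract 8 from each side ⇒ sub: x - 7 = -3 or -13.
Step 5. [x - 7 = -3 or -13] -7 is outermost — add 7 both sides, so sub: x = 4 or -6.

Answer: x ∈ {-6, 4}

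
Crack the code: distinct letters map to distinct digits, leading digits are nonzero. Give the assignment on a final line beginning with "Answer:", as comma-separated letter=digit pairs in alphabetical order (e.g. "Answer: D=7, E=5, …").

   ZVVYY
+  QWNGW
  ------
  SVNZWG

Step 1. [col 1: Y + W ≡ G (mod 10)] no forcing yet in column 1 (carry-in 0); W=4 is free and consistent — try it. So W=4.
Step 2. [col 1: Y + W ≡ G (mod 10)] no forcing yet in column 1 (carry-in 0); G=9 is free and consistent — try it, so G=9.
Step 3. [col 1: Y + W ≡ G (mod 10)] column 1 reads Y+W+carry(0)=G with W=4, G=9; with digits 4,9 already taken and all letters distinct, the only value for Y is 5 ⇒ Y=5.
Step 4. [S] the sum has 6 digits but both addends have 5; that extra leading digit S is the final carry, namely 1, so S=1.
Step 5. [col 3: V + N ≡ Z (mod 10)] Z=7 is one option consistent with column 3 (V + N ≡ Z (mod 10), carry-in 1) — take it. So Z=7.
Step 6. [col 3: V + N ≡ Z (mod 10)] several values work for V in column 3 (V + N ≡ Z (mod 10), carry-in 1); try V=6 ⇒ V=6.
Step 7. [col 3: V + N ≡ Z (mod 10)] in column 3 we have V+N≡Z with carry-in 1; given V=6, Z=7 and digits 1,4,5,6,7,9 already taken and all letters distinct, that pins N to 0. So N=0.
Step 8. [col 5: Z + Q ≡ V (mod 10)] in column 5 we have Z+Q≡V with carry-in 1; given Z=7, V=6 and digits 0,1,4,5,6,7,9 already taken and all letters distinct, that pins Q to 8 ⇒ Q=8.

Answer: G=9, N=0, Q=8, S=1, V=6, W=4, Y=5, Z=7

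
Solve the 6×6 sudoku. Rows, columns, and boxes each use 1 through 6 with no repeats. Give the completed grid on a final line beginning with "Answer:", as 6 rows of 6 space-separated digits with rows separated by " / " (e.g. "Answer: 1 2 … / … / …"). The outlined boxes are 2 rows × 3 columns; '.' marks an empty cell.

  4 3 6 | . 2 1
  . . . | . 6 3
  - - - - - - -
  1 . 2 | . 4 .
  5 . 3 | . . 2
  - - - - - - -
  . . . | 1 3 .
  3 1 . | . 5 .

Step 1. [r6c3∈{4}] r6c3 has the single candidate 4 ⇒ r6c3=4.
Step 2. [r4c4∈{6}] r4c4 has the single candidate 6 ⇒ r4c4=6.
Step 3. [r5c1∈{2,6}] across col 1, 6 lands solely at r5c1. So r5c1=6.
Step 4. [r5c2∈{2,5}] in row 5, 2 fits only at r5c2. So r5c2=2.
Step 5. [r2c2∈{5}] r2c2 is down to just 5. So r2c2=5.
Step 6. [r3c4∈{3,5}] row 3 places 3 nowhere but r3c4, so r3c4=3.
Step 7. [r2c3∈{1}] nothing but 1 survives at r2c3. So r2c3=1.
Step 8. [r2c1∈{2}] nothing but 2 survives at r2c1. So r2c1=2.
Step 9. [r3c6∈{5}] r3c6 is down to just 5, so r3c6=5.
Step 10. [r6c4∈{2}] r6c4 is down to just 2, so r6c4=2.
Step 11. [r1c4∈{5}] nothing but 5 survives at r1c4. So r1c4=5.
Step 12. [r5c6∈{4}] only 4 remains possible at r5c6, so r5c6=4.
Step 13. [r4c2∈{4}] r4c2 has the single candidate 4. So r4c2=4.
Step 14. [r6c6∈{6}] r6c6 has the single candidate 6 ⇒ r6c6=6.
Step 15. [r3c2∈{6}] only 6 remains possible at r3c2, so r3c2=6.
Step 16. [r5c3∈{5}] only 5 remains possible at r5c3. So r5c3=5.
Step 17. [r2c4∈{4}] only 4 remains possible at r2c4 ⇒ r2c4=4.
Step 18. [r4c5∈{1}] r4c5 is down to just 1. So r4c5=1.

Answer: 4 3 6 5 2 1 / 2 5 1 4 6 3 / 1 6 2 3 4 5 / 5 4 3 6 1 2 / 6 2 5 1 3 4 / 3 1 4 2 5 6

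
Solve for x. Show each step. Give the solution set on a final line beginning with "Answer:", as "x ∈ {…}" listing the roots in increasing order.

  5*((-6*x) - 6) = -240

Step 1. [5*((-6*x) - 6) = -240] 5·(inner) — divide through by 5, so div: (-6*x) - 6 = -48.
Step 2. [(-6*x) - 6 = -48] peel the -6: add 6 from each side, so sub: -6*x = -42.
Step 3. [-6*x = -42] -6·(inner) — divide through by -6, so div: x = 7.

Answer: x ∈ {7}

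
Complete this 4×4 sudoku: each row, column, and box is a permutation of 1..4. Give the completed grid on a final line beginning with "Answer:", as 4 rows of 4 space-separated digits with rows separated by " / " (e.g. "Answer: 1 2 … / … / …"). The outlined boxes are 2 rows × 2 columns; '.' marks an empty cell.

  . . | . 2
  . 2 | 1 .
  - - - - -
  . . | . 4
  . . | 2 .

Step 1. [r3c3∈{3}] r3c3 has the single candidate 3. So r3c3=3.
Step 2. [r3c2∈{1}] only 1 remains possible at r3c2. So r3c2=1.
Step 3. [r2c1∈{3,4}] r2c1 is the only open cell in row 2 admitting 4. So r2c1=4.
Step 4. [r1c2∈{3}] r1c2 has the single candidate 3 ⇒ r1c2=3.
Step 5. [r1c3∈{4}] only 4 remains possible at r1c3 ⇒ r1c3=4.
Step 6. [r4c1∈{3}] nothing but 3 survives at r4c1, so r4c1=3.
Step 7. [r2c4∈{3}] r2c4 is down to just 3. So r2c4=3.
Step 8. [r1c1∈{1}] r1c1's peers cover all but 1, so r1c1=1.
Step 9. [r3c1∈{2}] r3c1 has the single candidate 2, so r3c1=2.
Step 10. [r4c2∈{4}] nothing but 4 survives at r4c2 ⇒ r4c2=4.
Step 11. [r4c4∈{1}] r4c4's peers cover all but 1, so r4c4=1.

Answer: 1 3 4 2 / 4 2 1 3 / 2 1 3 4 / 3 4 2 1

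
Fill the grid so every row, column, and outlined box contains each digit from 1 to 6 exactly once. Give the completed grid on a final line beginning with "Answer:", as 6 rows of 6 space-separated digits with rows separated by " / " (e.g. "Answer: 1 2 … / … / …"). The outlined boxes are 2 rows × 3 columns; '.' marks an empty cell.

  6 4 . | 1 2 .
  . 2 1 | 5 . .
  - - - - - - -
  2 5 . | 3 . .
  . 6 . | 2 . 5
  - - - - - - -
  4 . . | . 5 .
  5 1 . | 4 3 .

Step 1. [r2c1∈{3}] nothing but 3 survives at r2c1, so r2c1=3.
Step 2. [r5c6∈{1,2,6}] in row 5, 1 fits only at r5c6. So r5c6=1.
Step 3. [r3c5∈{1,4,6}] row 3 places 1 nowhere but r3c5 ⇒ r3c5=1.
Step 4. [r4c5∈{4}] only 4 remains possible at r4c5. So r4c5=4.
Step 5. [r5c3∈{2,3,6}] 2 has one home in row 5: r5c3 ⇒ r5c3=2.
Step 6. [r3c6∈{6}] nothing but 6 survives at r3c6 ⇒ r3c6=6.
Step 7. [r4c1∈{1}] only 1 remains possible at r4c1, so r4c1=1.
Step 8. [r6c3∈{6}] nothing but 6 survives at r6c3. So r6c3=6.
Step 9. [r1c6∈{3}] r1c6 has the single candidate 3 ⇒ r1c6=3.
Step 10. [r3c3∈{4}] only 4 remains possible at r3c3. So r3c3=4.
Step 11. [r2c6∈{4}] r2c6 has the single candidate 4, so r2c6=4.
Step 12. [r1c3∈{5}] r1c3 is down to just 5 ⇒ r1c3=5.
Step 13. [r6c6∈{2}] r6c6 is down to just 2. So r6c6=2.
Step 14. [r2c5∈{6}] r2c5 is down to just 6 ⇒ r2c5=6.
Step 15. [r5c2∈{3}] only 3 remains possible at r5c2. So r5c2=3.
Step 16. [r4c3∈{3}] r4c3 has the single candidate 3, so r4c3=3.
Step 17. [r5c4∈{6}] r5c4's peers cover all but 6 ⇒ r5c4=6.

Answer: 6 4 5 1 2 3 / 3 2 1 5 6 4 / 2 5 4 3 1 6 / 1 6 3 2 4 5 / 4 3 2 6 5 1 / 5 1 6 4 3 2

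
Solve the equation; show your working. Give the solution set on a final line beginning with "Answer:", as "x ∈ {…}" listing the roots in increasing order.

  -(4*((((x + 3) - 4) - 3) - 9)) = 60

Step 1. [-(4*((((x + 3) - 4) - 3) - 9)) = 60] flip signs both sides ⇒ neg: 4*((((x + 3) - 4) - 3) - 9) = -60.
Step 2. [4*((((x + 3) - 4) - 3) - 9) = -60] LHS = 4·(…); ÷4 both sides, so div: (((x + 3) - 4) - 3) - 9 = -15.
Step 3. [(((x + 3) - 4) - 3) - 9 = -15] -9 is outermost — add 9 both sides. So sub: ((x + 3) - 4) - 3 = -6.
Step 4. [((x + 3) - 4) - 3 = -6] the outer -3 inverts by adding 3, so sub: (x + 3) - 4 = -3.
Step 5. [(x + 3) - 4 = -3] -4 is outermost — add 4 both sides. So sub: x + 3 = 1.
Step 6. [x + 3 = 1] subtract 3: x sits inside (… + 3) ⇒ sub: x = -2.

Answer: x ∈ {-2}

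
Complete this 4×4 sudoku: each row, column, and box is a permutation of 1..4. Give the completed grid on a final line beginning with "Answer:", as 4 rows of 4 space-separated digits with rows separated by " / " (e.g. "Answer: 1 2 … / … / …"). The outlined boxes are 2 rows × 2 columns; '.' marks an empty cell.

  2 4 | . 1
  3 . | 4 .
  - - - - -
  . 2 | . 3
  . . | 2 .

Step 1. [r3c1∈{1,4}] r3c1 is the only open cell in row 3 admitting 4. So r3c1=4.
Step 2. [r4c2∈{1,3}] 3 has one home in row 4: r4c2 ⇒ r4c2=3.
Step 3. [r4c1∈{1}] r4c1's peers cover all but 1. So r4c1=1.
Step 4. [r4c4∈{4}] r4c4 has the single candidate 4. So r4c4=4.
Step 5. [r3c3∈{1}] r3c3 is down to just 1 ⇒ r3c3=1.
Step 6. [r2c2∈{1}] only 1 remains possible at r2c2, so r2c2=1.
Step 7. [r2c4∈{2}] r2c4 is down to just 2 ⇒ r2c4=2.
Step 8. [r1c3∈{3}] only 3 remains possible at r1c3 ⇒ r1c3=3.

Answer: 2 4 3 1 / 3 1 4 2 / 4 2 1 3 / 1 3 2 4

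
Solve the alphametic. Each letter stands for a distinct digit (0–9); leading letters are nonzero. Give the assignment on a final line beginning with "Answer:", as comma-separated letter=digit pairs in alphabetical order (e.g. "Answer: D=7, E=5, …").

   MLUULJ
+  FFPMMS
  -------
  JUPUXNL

Step 1. [col 1: J + S ≡ L (mod 10)] column 1 (J + S ≡ L (mod 10), carry-in 0) doesn't pin J yet; pick J=1 and continue ⇒ J=1.
Step 2. [col 1: J + S ≡ L (mod 10)] several values work for L in column 1 (J + S ≡ L (mod 10), carry-in 0); try L=4, so L=4.
Step 3. [col 1: J + S ≡ L (mod 10)] in column 1 we have J+S≡L with carry-in 0; given J=1, L=4 and digits 1,4 already taken and all letters distinct, that pins S to 3. So S=3.
Step 4. [col 2: L + M ≡ N (mod 10)] column 2 (L + M ≡ N (mod 10), carry-in 0) doesn't pin M yet; pick M=5 and continue. So M=5.
Step 5. [col 2: L + M ≡ N (mod 10)] from column 2 (L=4, M=5, carry-in 0, digits 1,3,4,5 already taken and all letters distinct): N must equal 9 ⇒ N=9.
Step 6. [col 3: U + M ≡ X (mod 10)] U=2 is one option consistent with column 3 (U + M ≡ X (mod 10), carry-in 0) — take it. So U=2.
Step 7. [col 3: U + M ≡ X (mod 10)] column 3 reads U+M+carry(0)=X with U=2, M=5; with digits 1,2,3,4,5,9 already taken and all letters distinct, the only value for X is 7, so X=7.
Step 8. [col 4: U + P ≡ U (mod 10)] column 4: given U=2, carry-in 0, and digits 1,2,3,4,5,7,9 already taken and all letters distinct, U+P≡U (mod 10) forces P=0, so P=0.
Step 9. [col 5: L + F ≡ P (mod 10)] in column 5 we have L+F≡P with carry-in 0; given L=4, P=0 and digits 0,1,2,3,4,5,7,9 already taken and all letters distinct, that pins F to 6, so F=6.

Answer: F=6, J=1, L=4, M=5, N=9, P=0, S=3, U=2, X=7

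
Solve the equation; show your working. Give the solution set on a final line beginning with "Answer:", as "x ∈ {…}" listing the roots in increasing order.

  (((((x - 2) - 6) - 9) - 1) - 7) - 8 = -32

Step 1. [(((((x - 2) - 6) - 9) - 1) - 7) - 8 = -32] 8 comes off first (add 8). So sub: ((((x - 2) - 6) - 9) - 1) - 7 = -24.
Step 2. [((((x - 2) - 6) - 9) - 1) - 7 = -24] the outer -7 inverts by adding 7 ⇒ sub: (((x - 2) - 6) - 9) - 1 = -17.
Step 3. [(((x - 2) - 6) - 9) - 1 = -17] peel the -1: add 1 from each side, so sub: ((x - 2) - 6) - 9 = -16.
Step 4. [((x - 2) - 6) - 9 = -16] 9 comes off first (add 9), so sub: (x - 2) - 6 = -7.
Step 5. [(x - 2) - 6 = -7] 6 comes off first (add 6). So sub: x - 2 = -1.
Step 6. [x - 2 = -1] the outer -2 inverts by adding 2. So sub: x = 1.

Answer: x ∈ {1}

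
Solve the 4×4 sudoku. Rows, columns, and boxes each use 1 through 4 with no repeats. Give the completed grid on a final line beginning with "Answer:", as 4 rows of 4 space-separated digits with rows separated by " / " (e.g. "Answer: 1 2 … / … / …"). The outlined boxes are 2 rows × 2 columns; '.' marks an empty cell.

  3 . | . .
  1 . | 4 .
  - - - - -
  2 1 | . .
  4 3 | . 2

Step 1. [r1c3∈{1,2}] across col 3, 2 lands solely at r1c3 ⇒ r1c3=2.
Step 2. [r2c4∈{3}] nothing but 3 survives at r2c4 ⇒ r2c4=3.
Step 3. [r1c4∈{1}] r1c4 has the single candidate 1 ⇒ r1c4=1.
Step 4. [r2c2∈{2}] r2c2's peers cover all but 2, so r2c2=2.
Step 5. [r3c3∈{3}] r3c3's peers cover all but 3, so r3c3=3.
Step 6. [r4c3∈{1}] r4c3's peers cover all but 1, so r4c3=1.
Step 7. [r1c2∈{4}] nothing but 4 survives at r1c2 ⇒ r1c2=4.
Step 8. [r3c4∈{4}] only 4 remains possible at r3c4, so r3c4=4.

Answer: 3 4 2 1 / 1 2 4 3 / 2 1 3 4 / 4 3 1 2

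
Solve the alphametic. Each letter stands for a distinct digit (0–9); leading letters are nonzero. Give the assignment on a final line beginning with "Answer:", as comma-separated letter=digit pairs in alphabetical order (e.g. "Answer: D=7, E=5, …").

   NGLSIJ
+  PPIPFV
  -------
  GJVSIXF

Step 1. [col 1: J + V ≡ F (mod 10)] no forcing yet in column 1 (carry-in 0); J=6 is free and consistent — try it, so J=6.
Step 2. [G] the sum has 7 digits but both addends have 6; that extra leading digit G is the final carry, namely 1. So G=1.
Step 3. [col 1: J + V ≡ F (mod 10)] several values work for F in column 1 (J + V ≡ F (mod 10), carry-in 0); try F=4. So F=4.
Step 4. [col 1: J + V ≡ F (mod 10)] in column 1 we have J+V≡F with carry-in 0; given J=6, F=4 and digits 1,4,6 already taken and all letters distinct, that pins V to 8. So V=8.
Step 5. [col 2: I + F ≡ X (mod 10)] column 2 (I + F ≡ X (mod 10), carry-in 1) doesn't pin X yet; pick X=5 and continue, so X=5.
Step 6. [col 2: I + F ≡ X (mod 10)] from column 2 (F=4, X=5, carry-in 1, digits 1,4,5,6,8 already taken and all letters distinct): I must equal 0 ⇒ I=0.
Step 7. [col 3: S + P ≡ I (mod 10)] S=3 is one option consistent with column 3 (S + P ≡ I (mod 10), carry-in 0) — take it ⇒ S=3.
Step 8. [col 3: S + P ≡ I (mod 10)] in column 3 we have S+P≡I with carry-in 0; given S=3, I=0 and digits 0,1,3,4,5,6,8 already taken and all letters distinct, that pins P to 7, so P=7.
Step 9. [col 4: L + I ≡ S (mod 10)] in column 4 we have L+I≡S with carry-in 1; given I=0, S=3 and digits 0,1,3,4,5,6,7,8 already taken and all letters distinct, that pins L to 2, so L=2.
Step 10. [col 6: N + P ≡ J (mod 10)] column 6: given P=7, J=6, carry-in 0, and digits 0,1,2,3,4,5,6,7,8 already taken and all letters distinct, N+P≡J (mod 10) forces N=9. So N=9.

Answer: F=4, G=1, I=0, J=6, L=2, N=9, P=7, S=3, V=8, X=5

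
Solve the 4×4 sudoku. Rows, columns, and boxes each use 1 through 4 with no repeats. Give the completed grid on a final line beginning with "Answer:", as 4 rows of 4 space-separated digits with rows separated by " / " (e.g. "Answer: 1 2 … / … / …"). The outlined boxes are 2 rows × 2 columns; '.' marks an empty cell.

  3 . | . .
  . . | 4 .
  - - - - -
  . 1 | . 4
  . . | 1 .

Step 1. [r3c1∈{2}] r3c1 has the single candidate 2, so r3c1=2.
Step 2. [r1c3∈{2}] only 2 remains possible at r1c3 ⇒ r1c3=2.
Step 3. [r4c2∈{3,4}] in col 2, 3 fits only at r4c2 ⇒ r4c2=3.
Step 4. [r2c1∈{1}] nothing but 1 survives at r2c1. So r2c1=1.
Step 5. [r1c4∈{1}] r1c4's peers cover all but 1 ⇒ r1c4=1.
Step 6. [r3c3∈{3}] r3c3's peers cover all but 3, so r3c3=3.
Step 7. [r2c2∈{2}] only 2 remains possible at r2c2. So r2c2=2.
Step 8. [r1c2∈{4}] nothing but 4 survives at r1c2, so r1c2=4.
Step 9. [r4c4∈{2}] r4c4's peers cover all but 2 ⇒ r4c4=2.
Step 10. [r2c4∈{3}] r2c4 has the single candidate 3, so r2c4=3.
Step 11. [r4c1∈{4}] r4c1 has the single candidate 4, so r4c1=4.

Answer: 3 4 2 1 / 1 2 4 3 / 2 1 3 4 / 4 3 1 2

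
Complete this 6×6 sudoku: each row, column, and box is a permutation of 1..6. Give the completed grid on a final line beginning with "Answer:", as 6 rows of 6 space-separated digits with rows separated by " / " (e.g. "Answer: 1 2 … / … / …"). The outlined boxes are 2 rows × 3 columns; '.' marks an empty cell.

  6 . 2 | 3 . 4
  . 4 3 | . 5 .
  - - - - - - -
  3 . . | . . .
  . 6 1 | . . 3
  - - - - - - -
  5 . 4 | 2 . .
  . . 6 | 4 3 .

Step 1. [r1c5∈{1}] nothing but 1 survives at r1c5, so r1c5=1.
Step 2. [r3c5∈{2,4,6}] in row 3, 4 fits only at r3c5, so r3c5=4.
Step 3. [r3c3∈{5}] r3c3 is down to just 5 ⇒ r3c3=5.
Step 4. [r3c2∈{2}] only 2 remains possible at r3c2. So r3c2=2.
Step 5. [r6c2∈{1}] r6c2 has the single candidate 1. So r6c2=1.
Step 6. [r2c4∈{6}] r2c4 is down to just 6 ⇒ r2c4=6.
Step 7. [r5c6∈{1,6}] 1 has one home in row 5: r5c6 ⇒ r5c6=1.
Step 8. [r2c1∈{1}] r2c1 is down to just 1, so r2c1=1.
Step 9. [r4c5∈{2}] only 2 remains possible at r4c5, so r4c5=2.
Step 10. [r2c6∈{2}] r2c6 is down to just 2. So r2c6=2.
Step 11. [r6c1∈{2}] r6c1 is down to just 2 ⇒ r6c1=2.
Step 12. [r3c4∈{1}] r3c4 is down to just 1 ⇒ r3c4=1.
Step 13. [r4c1∈{4}] only 4 remains possible at r4c1 ⇒ r4c1=4.
Step 14. [r1c2∈{5}] r1c2 has the single candidate 5. So r1c2=5.
Step 15. [r5c5∈{6}] r5c5's peers cover all but 6 ⇒ r5c5=6.
Step 16. [r5c2∈{3}] r5c2 is down to just 3, so r5c2=3.
Step 17. [r4c4∈{5}] r4c4 has the single candidate 5, so r4c4=5.
Step 18. [r6c6∈{5}] r6c6's peers cover all but 5, so r6c6=5.
Step 19. [r3c6∈{6}] r3c6 has the single candidate 6. So r3c6=6.

Answer: 6 5 2 3 1 4 / 1 4 3 6 5 2 / 3 2 5 1 4 6 / 4 6 1 5 2 3 / 5 3 4 2 6 1 / 2 1 6 4 3 5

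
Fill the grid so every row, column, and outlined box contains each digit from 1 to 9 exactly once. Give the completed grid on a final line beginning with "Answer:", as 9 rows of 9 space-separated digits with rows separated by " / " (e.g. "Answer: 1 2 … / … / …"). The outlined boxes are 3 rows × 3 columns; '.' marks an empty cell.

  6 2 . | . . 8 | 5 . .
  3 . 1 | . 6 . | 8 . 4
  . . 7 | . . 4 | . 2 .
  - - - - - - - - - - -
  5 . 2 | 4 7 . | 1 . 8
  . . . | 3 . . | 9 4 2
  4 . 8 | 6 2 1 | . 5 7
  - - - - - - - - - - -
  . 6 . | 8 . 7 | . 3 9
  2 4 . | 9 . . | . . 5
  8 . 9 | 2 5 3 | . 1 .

Step 1. [r9c9∈{6}] only 6 remains possible at r9c9 ⇒ r9c9=6.
Step 2. [r6c2∈{3,9}] across row 6, 9 lands solely at r6c2, so r6c2=9.
Step 3. [r8c5∈{1}] nothing but 1 survives at r8c5. So r8c5=1.
Step 4. [r2c2∈{5}] r2c2 has the single candidate 5 ⇒ r2c2=5.
Step 5. [r5c1∈{1,7}] 7 has one home in col 1: r5c1 ⇒ r5c1=7.
Step 6. [r2c4∈{7}] nothing but 7 survives at r2c4 ⇒ r2c4=7.
Step 7. [r8c7∈{7}] r8c7 is down to just 7. So r8c7=7.
Step 8. [r1c4∈{1}] r1c4 is down to just 1. So r1c4=1.
Step 9. [r1c9∈{3}] r1c9 is down to just 3 ⇒ r1c9=3.
Step 10. [r1c5∈{9}] only 9 remains possible at r1c5 ⇒ r1c5=9.
Step 11. [r7c7∈{2,4}] r7c7 is the only open cell in row 7 admitting 2 ⇒ r7c7=2.
Step 12. [r3c4∈{5}] nothing but 5 survives at r3c4. So r3c4=5.
Step 13. [r3c5∈{3}] nothing but 3 survives at r3c5, so r3c5=3.
Step 14. [r5c2∈{1}] r5c2 has the single candidate 1. So r5c2=1.
Step 15. [r6c7∈{3}] r6c7 has the single candidate 3 ⇒ r6c7=3.
Step 16. [r9c2∈{7}] nothing but 7 survives at r9c2 ⇒ r9c2=7.
Step 17. [r3c9∈{1}] only 1 remains possible at r3c9. So r3c9=1.
Step 18. [r1c8∈{7}] r1c8's peers cover all but 7 ⇒ r1c8=7.
Step 19. [r9c7∈{4}] only 4 remains possible at r9c7, so r9c7=4.
Step 20. [r5c6∈{5}] r5c6 has the single candidate 5 ⇒ r5c6=5.
Step 21. [r3c2∈{8}] nothing but 8 survives at r3c2 ⇒ r3c2=8.
Step 22. [r1c3∈{4}] r1c3 is down to just 4, so r1c3=4.
Step 23. [r7c5∈{4}] r7c5 is down to just 4, so r7c5=4.
Step 24. [r4c8∈{6}] nothing but 6 survives at r4c8, so r4c8=6.
Step 25. [r5c5∈{8}] r5c5 has the single candidate 8. So r5c5=8.
Step 26. [r8c6∈{6}] r8c6 has the single candidate 6. So r8c6=6.
Step 27. [r8c8∈{8}] only 8 remains possible at r8c8, so r8c8=8.
Step 28. [r4c2∈{3}] r4c2's peers cover all but 3. So r4c2=3.
Step 29. [r7c1∈{1}] r7c1 is down to just 1 ⇒ r7c1=1.
Step 30. [r3c7∈{6}] r3c7 is down to just 6. So r3c7=6.
Step 31. [r3c1∈{9}] r3c1 has the single candidate 9, so r3c1=9.
Step 32. [r7c3∈{5}] r7c3's peers cover all but 5 ⇒ r7c3=5.
Step 33. [r2c6∈{2}] r2c6's peers cover all but 2. So r2c6=2.
Step 34. [r2c8∈{9}] r2c8 is down to just 9, so r2c8=9.
Step 35. [r4c6∈{9}] r4c6 has the single candidate 9, so r4c6=9.
Step 36. [r5c3∈{6}] r5c3 is down to just 6, so r5c3=6.
Step 37. [r8c3∈{3}] nothing but 3 survives at r8c3 ⇒ r8c3=3.

Answer: 6 2 4 1 9 8 5 7 3 / 3 5 1 7 6 2 8 9 4 / 9 8 7 5 3 4 6 2 1 / 5 3 2 4 7 9 1 6 8 / 7 1 6 3 8 5 9 4 2 / 4 9 8 6 2 1 3 5 7 / 1 6 5 8 4 7 2 3 9 / 2 4 3 9 1 6 7 8 5 / 8 7 9 2 5 3 4 1 6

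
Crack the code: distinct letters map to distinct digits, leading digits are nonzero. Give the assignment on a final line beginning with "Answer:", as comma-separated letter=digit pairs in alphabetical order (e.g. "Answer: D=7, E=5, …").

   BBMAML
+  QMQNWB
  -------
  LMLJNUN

Step 1. [col 1: L + B ≡ N (mod 10)] N=9 is one option consistent with column 1 (L + B ≡ N (mod 10), carry-in 0) — take it ⇒ N=9.
Step 2. [col 1: L + B ≡ N (mod 10)] column 1 (L + B ≡ N (mod 10), carry-in 0) doesn't pin L yet; pick L=1 and continue ⇒ L=1.
Step 3. [col 1: L + B ≡ N (mod 10)] column 1 reads L+B+carry(0)=N with L=1, N=9; with digits 1,9 already taken and all letters distinct, the only value for B is 8. So B=8.
Step 4. [col 2: M + W ≡ U (mod 10)] column 2 (M + W ≡ U (mod 10), carry-in 0) doesn't pin U yet; pick U=5 and continue, so U=5.
Step 5. [col 2: M + W ≡ U (mod 10)] M=3 is one option consistent with column 2 (M + W ≡ U (mod 10), carry-in 0) — take it. So M=3.
Step 6. [col 2: M + W ≡ U (mod 10)] column 2 reads M+W+carry(0)=U with M=3, U=5; with digits 1,3,5,8,9 already taken and all letters distinct, the only value for W is 2, so W=2.
Step 7. [col 3: A + N ≡ N (mod 10)] column 3: given N=9, carry-in 0, and digits 1,2,3,5,8,9 already taken and all letters distinct, A+N≡N (mod 10) forces A=0. So A=0.
Step 8. [col 4: M + Q ≡ J (mod 10)] from column 4 (M=3, carry-in 0, digits 0,1,2,3,5,8,9 already taken and all letters distinct): J must equal 7. So J=7.
Step 9. [col 4: M + Q ≡ J (mod 10)] in column 4 we have M+Q≡J with carry-in 0; given M=3, J=7 and digits 0,1,2,3,5,7,8,9 already taken and all letters distinct, that pins Q to 4. So Q=4.

Answer: A=0, B=8, J=7, L=1, M=3, N=9, Q=4, U=5, W=2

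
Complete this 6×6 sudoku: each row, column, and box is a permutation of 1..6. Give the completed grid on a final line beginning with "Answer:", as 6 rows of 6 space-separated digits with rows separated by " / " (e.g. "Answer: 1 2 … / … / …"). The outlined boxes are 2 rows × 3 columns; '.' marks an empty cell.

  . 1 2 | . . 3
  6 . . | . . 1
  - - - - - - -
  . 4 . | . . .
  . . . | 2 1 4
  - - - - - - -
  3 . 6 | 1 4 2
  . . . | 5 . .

Step 1. [r4c1∈{5}] r4c1 is down to just 5. So r4c1=5.
Step 2. [r2c3∈{3,4,5}] across col 3, 5 lands solely at r2c3 ⇒ r2c3=5.
Step 3. [r3c4∈{3,6}] 3 has one home in col 4: r3c4 ⇒ r3c4=3.
Step 4. [r1c1∈{4}] r1c1's peers cover all but 4 ⇒ r1c1=4.
Step 5. [r3c3∈{1}] nothing but 1 survives at r3c3 ⇒ r3c3=1.
Step 6. [r3c6∈{5,6}] col 6 places 5 nowhere but r3c6 ⇒ r3c6=5.
Step 7. [r3c5∈{6}] r3c5's peers cover all but 6. So r3c5=6.
Step 8. [r6c2∈{2}] r6c2 has the single candidate 2, so r6c2=2.
Step 9. [r4c3∈{3}] r4c3's peers cover all but 3, so r4c3=3.
Step 10. [r6c1∈{1}] r6c1's peers cover all but 1 ⇒ r6c1=1.
Step 11. [r4c2∈{6}] only 6 remains possible at r4c2, so r4c2=6.
Step 12. [r2c5∈{2}] r2c5 is down to just 2 ⇒ r2c5=2.
Step 13. [r2c2∈{3}] only 3 remains possible at r2c2. So r2c2=3.
Step 14. [r3c1∈{2}] r3c1 has the single candidate 2. So r3c1=2.
Step 15. [r1c5∈{5}] only 5 remains possible at r1c5, so r1c5=5.
Step 16. [r6c5∈{3}] only 3 remains possible at r6c5. So r6c5=3.
Step 17. [r5c2∈{5}] r5c2 is down to just 5 ⇒ r5c2=5.
Step 18. [r2c4∈{4}] nothing but 4 survives at r2c4, so r2c4=4.
Step 19. [r6c3∈{4}] r6c3 has the single candidate 4. So r6c3=4.
Step 20. [r1c4∈{6}] only 6 remains possible at r1c4, so r1c4=6.
Step 21. [r6c6∈{6}] r6c6 has the single candidate 6 ⇒ r6c6=6.

Answer: 4 1 2 6 5 3 / 6 3 5 4 2 1 / 2 4 1 3 6 5 / 5 6 3 2 1 4 / 3 5 6 1 4 2 / 1 2 4 5 3 6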